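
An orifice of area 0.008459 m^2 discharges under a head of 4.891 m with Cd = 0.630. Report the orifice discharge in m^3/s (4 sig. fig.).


Approach: apply the orifice equation, Q = Cd*A*sqrt(2*g*h).
Q = 0.630 * 0.008459 * sqrt(2*9.81*4.891) = 0.05220 m^3/s
Therefore the orifice discharge = 0.05220 m^3/s.


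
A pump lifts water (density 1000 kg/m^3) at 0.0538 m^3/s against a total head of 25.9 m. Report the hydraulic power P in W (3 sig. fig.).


Approach: apply the hydraulic power relation, P = rho*g*Q*H.
P = 1000 * 9.81 * 0.0538 * 25.9 = 13700 W
Therefore the hydraulic power P = 13700 W.


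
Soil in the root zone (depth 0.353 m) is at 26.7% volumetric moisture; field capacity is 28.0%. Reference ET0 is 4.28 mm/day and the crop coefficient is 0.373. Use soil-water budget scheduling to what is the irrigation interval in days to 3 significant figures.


Approach: apply soil-water budget scheduling, SMD = (FC-theta)/100*depth*1000; ETc = ET0*Kc; interval = SMD/ETc.
Step 1 — soil moisture deficit:
  SMD = (28.0 - 26.7)/100 * 0.353 * 1000 = 4.5890 mm
Step 2 — daily crop ET (ETc = ET0*Kc):
  ETc = 4.28 * 0.373 = 1.5964 mm/day
Step 3 — irrigation interval (SMD/ETc):
  interval = 4.5890 / 1.5964 = 2.87 days
Therefore the irrigation interval = 2.87 days.


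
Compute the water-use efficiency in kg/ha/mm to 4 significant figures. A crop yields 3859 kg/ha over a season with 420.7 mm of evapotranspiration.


Approach: apply the water-use efficiency ratio, WUE = yield/ET.
WUE = 3859 / 420.7 = 9.173 kg/ha/mm
Therefore the water-use efficiency = 9.173 kg/ha/mm.


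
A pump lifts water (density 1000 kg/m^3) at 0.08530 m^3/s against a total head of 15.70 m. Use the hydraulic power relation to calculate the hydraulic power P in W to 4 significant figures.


Approach: apply the hydraulic power relation, P = rho*g*Q*H.
P = 1000 * 9.81 * 0.08530 * 15.70 = 13140 W
Therefore the hydraulic power P = 13140 W.


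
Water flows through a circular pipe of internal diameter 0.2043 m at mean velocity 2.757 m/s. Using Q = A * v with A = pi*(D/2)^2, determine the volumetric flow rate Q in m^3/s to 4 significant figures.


A = pi*(0.2043/2)^2 = 0.0327813 m^2
Q = 0.0327813 * 2.757 = 0.09038 m^3/s
Therefore the volumetric flow rate Q = 0.09038 m^3/s.


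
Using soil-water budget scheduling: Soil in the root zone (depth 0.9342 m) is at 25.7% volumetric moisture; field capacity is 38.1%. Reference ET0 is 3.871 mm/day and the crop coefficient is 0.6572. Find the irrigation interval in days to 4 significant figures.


Approach: apply soil-water budget scheduling, SMD = (FC-theta)/100*depth*1000; ETc = ET0*Kc; interval = SMD/ETc.
Step 1 — soil moisture deficit:
  SMD = (38.1 - 25.7)/100 * 0.9342 * 1000 = 115.841 mm
Step 2 — daily crop ET (ETc = ET0*Kc):
  ETc = 3.871 * 0.6572 = 2.54402 mm/day
Step 3 — irrigation interval (SMD/ETc):
  interval = 115.841 / 2.54402 = 45.53 days
Therefore the irrigation interval = 45.53 days.


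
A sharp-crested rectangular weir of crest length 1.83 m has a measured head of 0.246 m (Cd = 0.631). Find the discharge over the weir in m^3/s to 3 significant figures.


Approach: apply the rectangular weir equation, Q = (2/3)*Cd*L*sqrt(2g)*H^1.5.
Q = (2/3)*0.631*1.83*sqrt(2*9.81)*0.246^1.5 = 0.416 m^3/s
Therefore the discharge over the weir = 0.416 m^3/s.


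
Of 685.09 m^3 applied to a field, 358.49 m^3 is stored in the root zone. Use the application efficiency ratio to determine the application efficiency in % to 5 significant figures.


Approach: apply the application efficiency ratio, Ea = (stored/applied)*100.
Ea = (358.49/685.09)*100 = 52.327 %
Therefore the application efficiency = 52.327 %.


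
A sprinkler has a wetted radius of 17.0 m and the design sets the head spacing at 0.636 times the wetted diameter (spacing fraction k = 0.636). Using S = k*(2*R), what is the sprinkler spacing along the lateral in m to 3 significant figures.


S = 0.636 * (2 * 17.0) = 21.6 m
Therefore the sprinkler spacing along the lateral = 21.6 m.


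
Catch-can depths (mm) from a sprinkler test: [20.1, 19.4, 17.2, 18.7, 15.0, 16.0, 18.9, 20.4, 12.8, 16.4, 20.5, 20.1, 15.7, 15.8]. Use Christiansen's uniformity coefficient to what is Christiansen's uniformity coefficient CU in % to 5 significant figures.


Approach: apply Christiansen's uniformity coefficient, CU = (1 - mean_abs_deviation/mean)*100.
mean = 17.64286 mm
mean |d_i - mean| = 2.085714 mm
CU = (1 - 2.085714/17.64286)*100 = 88.178 %
Therefore Christiansen's uniformity coefficient CU = 88.178 %.


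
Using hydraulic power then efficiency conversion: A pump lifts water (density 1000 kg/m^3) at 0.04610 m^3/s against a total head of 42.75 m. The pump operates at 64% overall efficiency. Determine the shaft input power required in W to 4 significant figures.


Approach: apply hydraulic power then efficiency conversion, P = rho*g*Q*H; P_in = P/eta.
Step 1 — hydraulic power (P = rho*g*Q*H):
  P = 1000 * 9.81 * 0.04610 * 42.75 = 19333.3 W
Step 2 — input power: P_in = P/eta = 19333.3 / 0.64 = 30210 W
Therefore the shaft input power required = 30210 W.


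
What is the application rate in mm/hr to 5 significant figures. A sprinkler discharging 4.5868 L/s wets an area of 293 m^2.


Approach: apply the application rate relation, rate = (Q/A)*3600.
rate = (4.5868 / 293) * 3600 = 56.357 mm/hr
Therefore the application rate = 56.357 mm/hr.


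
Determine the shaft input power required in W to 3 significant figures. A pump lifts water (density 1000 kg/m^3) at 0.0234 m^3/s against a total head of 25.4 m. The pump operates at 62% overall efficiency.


Approach: apply hydraulic power then efficiency conversion, P = rho*g*Q*H; P_in = P/eta.
Step 1 — hydraulic power (P = rho*g*Q*H):
  P = 1000 * 9.81 * 0.0234 * 25.4 = 5830.7 W
Step 2 — input power: P_in = P/eta = 5830.7 / 0.62 = 9400 W
Therefore the shaft input power required = 9400 W.


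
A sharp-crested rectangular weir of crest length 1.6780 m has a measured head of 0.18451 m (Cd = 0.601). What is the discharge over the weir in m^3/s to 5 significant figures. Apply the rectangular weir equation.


Approach: apply the rectangular weir equation, Q = (2/3)*Cd*L*sqrt(2g)*H^1.5.
Q = (2/3)*0.601*1.6780*sqrt(2*9.81)*0.18451^1.5 = 0.23602 m^3/s
Therefore the discharge over the weir = 0.23602 m^3/s.


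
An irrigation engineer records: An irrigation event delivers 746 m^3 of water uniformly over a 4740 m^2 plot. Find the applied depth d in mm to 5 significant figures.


Approach: apply depth from volume over area, d = (V/A)*1000.
d = (746 / 4740) * 1000 = 157.38 mm
Therefore the applied depth d = 157.38 mm.


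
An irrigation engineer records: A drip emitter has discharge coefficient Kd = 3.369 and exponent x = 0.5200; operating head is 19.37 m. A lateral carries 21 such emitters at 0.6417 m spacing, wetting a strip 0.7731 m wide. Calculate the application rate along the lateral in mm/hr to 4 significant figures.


Approach: apply the emitter equation with a lateral mass balance, q = Kd*h^x; Q = n*q; rate = Q/(n*spacing*width).
Step 1 — single emitter flow (q = Kd*h^x):
  q = 3.369 * 19.37^0.5200 = 15.7329 L/hr
Step 2 — total lateral flow: Q = 21 * 15.7329 = 330.391 L/hr
Step 3 — wetted area: A = 21 * 0.6417 * 0.7731 = 10.4181 m^2
Step 4 — application rate: Q/A = 330.391/10.4181 = 31.71 mm/hr
Therefore the application rate along the lateral = 31.71 mm/hr.


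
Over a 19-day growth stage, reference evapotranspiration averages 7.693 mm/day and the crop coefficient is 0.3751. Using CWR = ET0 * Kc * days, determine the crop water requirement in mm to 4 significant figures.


CWR = 7.693 * 0.3751 * 19 = 54.83 mm
Therefore the crop water requirement = 54.83 mm.


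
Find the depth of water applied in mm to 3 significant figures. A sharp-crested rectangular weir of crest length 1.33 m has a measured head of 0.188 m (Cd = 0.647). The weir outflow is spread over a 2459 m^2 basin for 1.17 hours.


Approach: apply the rectangular weir equation with a volume-to-depth conversion, Q = (2/3)*Cd*L*sqrt(2g)*H^1.5; d = Q*t/A * 1000.
Step 1 — weir discharge:
  Q = (2/3)*0.647*1.33*sqrt(2*9.81)*0.188^1.5 = 0.20713 m^3/s
Step 2 — volume: V = 0.20713 * 1.17*3600 = 872.45 m^3
Step 3 — depth: d = V/A * 1000 = 872.45/2459 * 1000 = 355 mm
Therefore the depth of water applied = 355 mm.


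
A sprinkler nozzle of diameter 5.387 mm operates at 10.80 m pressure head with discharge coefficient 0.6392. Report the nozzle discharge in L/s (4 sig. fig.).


Approach: apply the orifice equation, Q = Cd*A*sqrt(2*g*h), A = pi*(d/2)^2.
A = pi*(5.387e-3/2)^2 = 2.27921e-05 m^2
Q = 0.6392 * 2.27921e-05 * sqrt(2*9.81*10.80) * 1000 = 0.2121 L/s
Therefore the nozzle discharge = 0.2121 L/s.


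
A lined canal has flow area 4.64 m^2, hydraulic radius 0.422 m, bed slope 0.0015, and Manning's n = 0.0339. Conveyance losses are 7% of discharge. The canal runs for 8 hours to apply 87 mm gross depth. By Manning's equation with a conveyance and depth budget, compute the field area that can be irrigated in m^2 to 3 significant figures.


Approach: apply Manning's equation with a conveyance and depth budget, Q = (1/n)*A*R^(2/3)*S^(1/2); Q_field = Q*(1-loss); Area = Q_field*t/(d/1000).
Step 1 — canal discharge (Manning's equation):
  Q = (1/0.0339) * 4.64 * 0.422^(2/3) * 0.0015^(1/2) = 2.9824 m^3/s
Step 2 — delivered flow: Q_field = 2.9824*(1 - 7/100) = 2.7737 m^3/s
Step 3 — volume delivered: V = 2.7737 * 8*3600 = 79882 m^3
Step 4 — area served: A = V / (depth/1000) = 79882 / 0.087 = 918000 m^2
Therefore the field area that can be irrigated = 918000 m^2.


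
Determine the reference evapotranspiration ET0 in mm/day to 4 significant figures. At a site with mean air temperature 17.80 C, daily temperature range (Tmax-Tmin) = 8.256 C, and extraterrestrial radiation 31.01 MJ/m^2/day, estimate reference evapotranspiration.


Approach: apply the Hargreaves-Samani method, ET0 = 0.0023*(Tmean+17.8)*sqrt(Tmax-Tmin)*0.408*Ra.
ET0 = 0.0023*(17.80+17.8)*sqrt(8.256)*0.408*31.01 = 2.977 mm/day
Therefore the reference evapotranspiration ET0 = 2.977 mm/day.


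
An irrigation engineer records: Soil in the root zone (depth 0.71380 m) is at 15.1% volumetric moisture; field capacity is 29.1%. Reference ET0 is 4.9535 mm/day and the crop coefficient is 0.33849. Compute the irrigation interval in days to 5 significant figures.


Approach: apply soil-water budget scheduling, SMD = (FC-theta)/100*depth*1000; ETc = ET0*Kc; interval = SMD/ETc.
Step 1 — soil moisture deficit:
  SMD = (29.1 - 15.1)/100 * 0.71380 * 1000 = 99.93200 mm
Step 2 — daily crop ET (ETc = ET0*Kc):
  ETc = 4.9535 * 0.33849 = 1.676710 mm/day
Step 3 — irrigation interval (SMD/ETc):
  interval = 99.93200 / 1.676710 = 59.600 days
Therefore the irrigation interval = 59.600 days.


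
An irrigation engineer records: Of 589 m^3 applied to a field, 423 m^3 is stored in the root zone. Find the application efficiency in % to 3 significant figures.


Approach: apply the application efficiency ratio, Ea = (stored/applied)*100.
Ea = (423/589)*100 = 71.8 %
Therefore the application efficiency = 71.8 %.


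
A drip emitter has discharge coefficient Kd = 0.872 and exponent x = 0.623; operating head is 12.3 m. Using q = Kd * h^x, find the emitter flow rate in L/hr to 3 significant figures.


q = 0.872 * 12.3^0.623 = 4.16 L/hr
Therefore the emitter flow rate = 4.16 L/hr.


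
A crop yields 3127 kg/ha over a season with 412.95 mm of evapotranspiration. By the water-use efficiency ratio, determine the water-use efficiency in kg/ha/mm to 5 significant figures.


Approach: apply the water-use efficiency ratio, WUE = yield/ET.
WUE = 3127 / 412.95 = 7.5723 kg/ha/mm
Therefore the water-use efficiency = 7.5723 kg/ha/mm.


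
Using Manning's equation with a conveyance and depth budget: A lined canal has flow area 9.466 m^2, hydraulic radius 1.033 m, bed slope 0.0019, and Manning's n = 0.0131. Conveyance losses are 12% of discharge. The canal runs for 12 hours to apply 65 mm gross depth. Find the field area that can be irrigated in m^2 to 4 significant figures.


Approach: apply Manning's equation with a conveyance and depth budget, Q = (1/n)*A*R^(2/3)*S^(1/2); Q_field = Q*(1-loss); Area = Q_field*t/(d/1000).
Step 1 — canal discharge (Manning's equation):
  Q = (1/0.0131) * 9.466 * 1.033^(2/3) * 0.0019^(1/2) = 32.1864 m^3/s
Step 2 — delivered flow: Q_field = 32.1864*(1 - 12/100) = 28.3240 m^3/s
Step 3 — volume delivered: V = 28.3240 * 12*3600 = 1223600 m^3
Step 4 — area served: A = V / (depth/1000) = 1223600 / 0.065 = 18820000 m^2
Therefore the field area that can be irrigated = 18820000 m^2.


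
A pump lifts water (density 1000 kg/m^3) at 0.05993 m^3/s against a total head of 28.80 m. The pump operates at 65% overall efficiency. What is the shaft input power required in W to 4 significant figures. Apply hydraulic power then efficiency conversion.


Approach: apply hydraulic power then efficiency conversion, P = rho*g*Q*H; P_in = P/eta.
Step 1 — hydraulic power (P = rho*g*Q*H):
  P = 1000 * 9.81 * 0.05993 * 28.80 = 16931.9 W
Step 2 — input power: P_in = P/eta = 16931.9 / 0.65 = 26050 W
Therefore the shaft input power required = 26050 W.


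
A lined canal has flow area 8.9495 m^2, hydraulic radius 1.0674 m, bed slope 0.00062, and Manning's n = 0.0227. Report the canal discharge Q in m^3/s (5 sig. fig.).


Approach: apply Manning's equation, Q = (1/n)*A*R^(2/3)*S^(1/2).
Q = (1/0.0227) * 8.9495 * 1.0674^(2/3) * 0.00062^(1/2) = 10.253 m^3/s
Therefore the canal discharge Q = 10.253 m^3/s.


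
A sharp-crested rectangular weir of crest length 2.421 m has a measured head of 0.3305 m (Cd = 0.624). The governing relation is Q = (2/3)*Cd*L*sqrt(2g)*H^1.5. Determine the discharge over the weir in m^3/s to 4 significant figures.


Q = (2/3)*0.624*2.421*sqrt(2*9.81)*0.3305^1.5 = 0.8476 m^3/s
Therefore the discharge over the weir = 0.8476 m^3/s.


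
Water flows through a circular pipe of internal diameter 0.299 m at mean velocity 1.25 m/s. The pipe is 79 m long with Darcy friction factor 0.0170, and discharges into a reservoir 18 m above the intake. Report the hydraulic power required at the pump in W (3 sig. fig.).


Approach: apply continuity + Darcy-Weisbach + hydraulic power, Q = A*v; hf = f*(L/D)*(v^2/(2g)); H = static + hf; P = rho*g*Q*H.
Step 1 — flow rate (continuity, Q = A*v):
  A = pi*(0.299/2)^2 = 0.070215 m^2
  Q = 0.070215 * 1.25 = 0.087769 m^3/s
Step 2 — friction head loss (Darcy-Weisbach):
  hf = 0.0170 * (79/0.299) * (1.25^2 / (2*9.81))
  hf = 0.35771 m
Step 3 — total head: H = 18 + 0.35771 = 18.358 m
Step 4 — hydraulic power (P = rho*g*Q*H):
  P = 1000 * 9.81 * 0.087769 * 18.358 = 15800 W
Therefore the hydraulic power required at the pump = 15800 W.


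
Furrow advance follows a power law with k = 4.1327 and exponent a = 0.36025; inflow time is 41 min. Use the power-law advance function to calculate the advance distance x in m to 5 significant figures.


Approach: apply the power-law advance function, x = k*t^a.
x = 4.1327 * 41^0.36025 = 15.749 m
Therefore the advance distance x = 15.749 m.


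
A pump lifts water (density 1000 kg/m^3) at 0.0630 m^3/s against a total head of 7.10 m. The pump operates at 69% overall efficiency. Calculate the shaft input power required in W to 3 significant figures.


Approach: apply hydraulic power then efficiency conversion, P = rho*g*Q*H; P_in = P/eta.
Step 1 — hydraulic power (P = rho*g*Q*H):
  P = 1000 * 9.81 * 0.0630 * 7.10 = 4388.0 W
Step 2 — input power: P_in = P/eta = 4388.0 / 0.69 = 6360 W
Therefore the shaft input power required = 6360 W.


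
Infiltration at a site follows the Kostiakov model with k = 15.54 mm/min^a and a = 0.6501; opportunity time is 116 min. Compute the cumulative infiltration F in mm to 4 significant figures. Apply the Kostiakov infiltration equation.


Approach: apply the Kostiakov infiltration equation, F = k*t^a.
F = 15.54 * 116^0.6501 = 341.6 mm
Therefore the cumulative infiltration F = 341.6 mm.


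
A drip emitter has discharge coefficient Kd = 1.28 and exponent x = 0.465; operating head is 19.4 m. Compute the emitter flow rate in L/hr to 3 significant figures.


Approach: apply the emitter characteristic equation, q = Kd * h^x.
q = 1.28 * 19.4^0.465 = 5.08 L/hr
Therefore the emitter flow rate = 5.08 L/hr.


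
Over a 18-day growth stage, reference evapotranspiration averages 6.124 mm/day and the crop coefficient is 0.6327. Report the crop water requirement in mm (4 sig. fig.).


Approach: apply the crop water requirement relation, CWR = ET0 * Kc * days.
CWR = 6.124 * 0.6327 * 18 = 69.74 mm
Therefore the crop water requirement = 69.74 mm.


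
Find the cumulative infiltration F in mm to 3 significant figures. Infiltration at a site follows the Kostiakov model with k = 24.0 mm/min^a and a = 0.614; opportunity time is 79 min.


Approach: apply the Kostiakov infiltration equation, F = k*t^a.
F = 24.0 * 79^0.614 = 351 mm
Therefore the cumulative infiltration F = 351 mm.


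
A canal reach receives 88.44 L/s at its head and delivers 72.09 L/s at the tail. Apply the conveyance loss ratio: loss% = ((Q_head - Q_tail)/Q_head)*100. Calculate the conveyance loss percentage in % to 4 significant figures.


loss = ((88.44 - 72.09)/88.44)*100 = 18.49 %
Therefore the conveyance loss percentage = 18.49 %.


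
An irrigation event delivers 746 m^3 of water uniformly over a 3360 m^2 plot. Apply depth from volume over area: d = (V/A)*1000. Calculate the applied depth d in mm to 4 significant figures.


d = (746 / 3360) * 1000 = 222.0 mm
Therefore the applied depth d = 222.0 mm.


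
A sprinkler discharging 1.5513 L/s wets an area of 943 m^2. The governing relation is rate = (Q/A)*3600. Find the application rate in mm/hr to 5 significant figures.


rate = (1.5513 / 943) * 3600 = 5.9222 mm/hr
Therefore the application rate = 5.9222 mm/hr.


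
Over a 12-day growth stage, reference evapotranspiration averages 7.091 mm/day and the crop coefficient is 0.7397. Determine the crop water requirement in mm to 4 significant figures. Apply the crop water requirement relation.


Approach: apply the crop water requirement relation, CWR = ET0 * Kc * days.
CWR = 7.091 * 0.7397 * 12 = 62.94 mm
Therefore the crop water requirement = 62.94 mm.


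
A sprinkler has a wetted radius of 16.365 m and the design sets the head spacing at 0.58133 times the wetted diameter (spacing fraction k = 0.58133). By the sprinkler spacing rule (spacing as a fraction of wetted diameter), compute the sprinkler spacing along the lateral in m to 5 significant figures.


Approach: apply the sprinkler spacing rule (spacing as a fraction of wetted diameter), S = k*(2*R).
S = 0.58133 * (2 * 16.365) = 19.027 m
Therefore the sprinkler spacing along the lateral = 19.027 m.


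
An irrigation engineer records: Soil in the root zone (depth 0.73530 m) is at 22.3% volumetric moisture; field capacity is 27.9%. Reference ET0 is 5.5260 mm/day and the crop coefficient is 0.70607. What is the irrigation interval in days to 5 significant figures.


Approach: apply soil-water budget scheduling, SMD = (FC-theta)/100*depth*1000; ETc = ET0*Kc; interval = SMD/ETc.
Step 1 — soil moisture deficit:
  SMD = (27.9 - 22.3)/100 * 0.73530 * 1000 = 41.17680 mm
Step 2 — daily crop ET (ETc = ET0*Kc):
  ETc = 5.5260 * 0.70607 = 3.901743 mm/day
Step 3 — irrigation interval (SMD/ETc):
  interval = 41.17680 / 3.901743 = 10.553 days
Therefore the irrigation interval = 10.553 days.


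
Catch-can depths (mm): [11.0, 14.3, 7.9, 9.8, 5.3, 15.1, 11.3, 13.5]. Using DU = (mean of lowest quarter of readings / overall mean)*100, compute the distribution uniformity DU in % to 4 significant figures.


sorted lowest 2 of 8: [5.3, 7.9] -> mean = 6.60000 mm
overall mean = 11.0250 mm
DU = (6.60000/11.0250)*100 = 59.86 %
Therefore the distribution uniformity DU = 59.86 %.


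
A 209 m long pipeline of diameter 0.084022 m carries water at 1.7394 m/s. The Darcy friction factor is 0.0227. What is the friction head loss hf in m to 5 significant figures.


Approach: apply the Darcy-Weisbach equation, hf = f*(L/D)*(v^2/(2g)).
hf = 0.0227 * (209/0.084022) * (1.7394^2 / (2*9.81))
hf = 8.7072 m
Therefore the friction head loss hf = 8.7072 m.


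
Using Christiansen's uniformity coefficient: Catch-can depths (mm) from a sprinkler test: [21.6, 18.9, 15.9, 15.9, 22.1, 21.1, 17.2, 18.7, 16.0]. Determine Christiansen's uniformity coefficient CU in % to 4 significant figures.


Approach: apply Christiansen's uniformity coefficient, CU = (1 - mean_abs_deviation/mean)*100.
mean = 18.6000 mm
mean |d_i - mean| = 2.08889 mm
CU = (1 - 2.08889/18.6000)*100 = 88.77 %
Therefore Christiansen's uniformity coefficient CU = 88.77 %.


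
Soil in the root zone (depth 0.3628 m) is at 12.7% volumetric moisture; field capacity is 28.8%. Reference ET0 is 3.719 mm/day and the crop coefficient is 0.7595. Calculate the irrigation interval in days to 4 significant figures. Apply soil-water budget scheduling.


Approach: apply soil-water budget scheduling, SMD = (FC-theta)/100*depth*1000; ETc = ET0*Kc; interval = SMD/ETc.
Step 1 — soil moisture deficit:
  SMD = (28.8 - 12.7)/100 * 0.3628 * 1000 = 58.4108 mm
Step 2 — daily crop ET (ETc = ET0*Kc):
  ETc = 3.719 * 0.7595 = 2.82458 mm/day
Step 3 — irrigation interval (SMD/ETc):
  interval = 58.4108 / 2.82458 = 20.68 days
Therefore the irrigation interval = 20.68 days.


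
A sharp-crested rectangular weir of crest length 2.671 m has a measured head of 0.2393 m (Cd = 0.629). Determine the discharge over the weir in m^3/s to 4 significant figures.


Approach: apply the rectangular weir equation, Q = (2/3)*Cd*L*sqrt(2g)*H^1.5.
Q = (2/3)*0.629*2.671*sqrt(2*9.81)*0.2393^1.5 = 0.5808 m^3/s
Therefore the discharge over the weir = 0.5808 m^3/s.


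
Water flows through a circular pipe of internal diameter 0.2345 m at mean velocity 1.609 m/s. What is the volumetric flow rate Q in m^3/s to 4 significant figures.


Approach: apply the continuity equation for pipe flow, Q = A * v with A = pi*(D/2)^2.
A = pi*(0.2345/2)^2 = 0.0431892 m^2
Q = 0.0431892 * 1.609 = 0.06949 m^3/s
Therefore the volumetric flow rate Q = 0.06949 m^3/s.


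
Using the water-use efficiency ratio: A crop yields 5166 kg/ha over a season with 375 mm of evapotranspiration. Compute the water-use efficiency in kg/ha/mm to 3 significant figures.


Approach: apply the water-use efficiency ratio, WUE = yield/ET.
WUE = 5166 / 375 = 13.8 kg/ha/mm
Therefore the water-use efficiency = 13.8 kg/ha/mm.


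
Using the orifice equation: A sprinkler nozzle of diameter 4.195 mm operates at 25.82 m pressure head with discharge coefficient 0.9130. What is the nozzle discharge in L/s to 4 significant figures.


Approach: apply the orifice equation, Q = Cd*A*sqrt(2*g*h), A = pi*(d/2)^2.
A = pi*(4.195e-3/2)^2 = 1.38215e-05 m^2
Q = 0.9130 * 1.38215e-05 * sqrt(2*9.81*25.82) * 1000 = 0.2840 L/s
Therefore the nozzle discharge = 0.2840 L/s.


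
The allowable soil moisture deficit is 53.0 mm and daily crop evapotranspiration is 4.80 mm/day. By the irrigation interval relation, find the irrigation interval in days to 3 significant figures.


Approach: apply the irrigation interval relation, interval = SMD / ETc.
interval = 53.0 / 4.80 = 11.0 days
Therefore the irrigation interval = 11.0 days.


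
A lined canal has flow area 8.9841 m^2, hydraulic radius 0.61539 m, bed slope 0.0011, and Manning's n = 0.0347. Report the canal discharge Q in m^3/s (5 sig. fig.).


Approach: apply Manning's equation, Q = (1/n)*A*R^(2/3)*S^(1/2).
Q = (1/0.0347) * 8.9841 * 0.61539^(2/3) * 0.0011^(1/2) = 6.2126 m^3/s
Therefore the canal discharge Q = 6.2126 m^3/s.


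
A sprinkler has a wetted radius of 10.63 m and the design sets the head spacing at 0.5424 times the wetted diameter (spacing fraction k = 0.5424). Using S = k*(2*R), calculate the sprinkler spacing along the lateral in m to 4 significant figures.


S = 0.5424 * (2 * 10.63) = 11.53 m
Therefore the sprinkler spacing along the lateral = 11.53 m.


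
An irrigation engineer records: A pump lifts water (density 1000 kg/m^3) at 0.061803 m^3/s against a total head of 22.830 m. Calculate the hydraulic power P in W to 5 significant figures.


Approach: apply the hydraulic power relation, P = rho*g*Q*H.
P = 1000 * 9.81 * 0.061803 * 22.830 = 13842 W
Therefore the hydraulic power P = 13842 W.


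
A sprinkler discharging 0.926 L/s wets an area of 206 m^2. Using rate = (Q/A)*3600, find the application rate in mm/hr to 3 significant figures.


rate = (0.926 / 206) * 3600 = 16.2 mm/hr
Therefore the application rate = 16.2 mm/hr.


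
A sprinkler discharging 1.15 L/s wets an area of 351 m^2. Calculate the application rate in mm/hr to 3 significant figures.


Approach: apply the application rate relation, rate = (Q/A)*3600.
rate = (1.15 / 351) * 3600 = 11.8 mm/hr
Therefore the application rate = 11.8 mm/hr.


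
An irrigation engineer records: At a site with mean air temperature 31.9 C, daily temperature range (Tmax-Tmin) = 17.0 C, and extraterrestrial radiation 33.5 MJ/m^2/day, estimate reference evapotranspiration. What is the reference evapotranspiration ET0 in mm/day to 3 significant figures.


Approach: apply the Hargreaves-Samani method, ET0 = 0.0023*(Tmean+17.8)*sqrt(Tmax-Tmin)*0.408*Ra.
ET0 = 0.0023*(31.9+17.8)*sqrt(17.0)*0.408*33.5 = 6.44 mm/day
Therefore the reference evapotranspiration ET0 = 6.44 mm/day.


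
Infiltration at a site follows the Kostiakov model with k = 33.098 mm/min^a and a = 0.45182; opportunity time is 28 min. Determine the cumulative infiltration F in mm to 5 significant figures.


Approach: apply the Kostiakov infiltration equation, F = k*t^a.
F = 33.098 * 28^0.45182 = 149.16 mm
Therefore the cumulative infiltration F = 149.16 mm.


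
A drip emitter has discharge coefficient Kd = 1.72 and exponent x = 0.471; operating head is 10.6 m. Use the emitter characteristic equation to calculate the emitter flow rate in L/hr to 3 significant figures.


Approach: apply the emitter characteristic equation, q = Kd * h^x.
q = 1.72 * 10.6^0.471 = 5.23 L/hr
Therefore the emitter flow rate = 5.23 L/hr.


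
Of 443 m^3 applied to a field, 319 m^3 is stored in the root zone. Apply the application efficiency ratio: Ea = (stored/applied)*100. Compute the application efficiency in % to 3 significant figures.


Ea = (319/443)*100 = 72.0 %
Therefore the application efficiency = 72.0 %.


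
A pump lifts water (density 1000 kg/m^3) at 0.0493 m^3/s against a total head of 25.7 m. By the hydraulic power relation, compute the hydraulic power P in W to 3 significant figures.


Approach: apply the hydraulic power relation, P = rho*g*Q*H.
P = 1000 * 9.81 * 0.0493 * 25.7 = 12400 W
Therefore the hydraulic power P = 12400 W.


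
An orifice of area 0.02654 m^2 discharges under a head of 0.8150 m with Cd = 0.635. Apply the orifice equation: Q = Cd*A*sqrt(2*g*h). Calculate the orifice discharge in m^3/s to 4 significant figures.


Q = 0.635 * 0.02654 * sqrt(2*9.81*0.8150) = 0.06739 m^3/s
Therefore the orifice discharge = 0.06739 m^3/s.


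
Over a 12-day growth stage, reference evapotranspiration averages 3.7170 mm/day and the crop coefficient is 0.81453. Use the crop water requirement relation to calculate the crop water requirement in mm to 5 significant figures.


Approach: apply the crop water requirement relation, CWR = ET0 * Kc * days.
CWR = 3.7170 * 0.81453 * 12 = 36.331 mm
Therefore the crop water requirement = 36.331 mm.


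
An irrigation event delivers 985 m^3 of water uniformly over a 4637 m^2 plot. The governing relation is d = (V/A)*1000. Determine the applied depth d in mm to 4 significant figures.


d = (985 / 4637) * 1000 = 212.4 mm
Therefore the applied depth d = 212.4 mm.


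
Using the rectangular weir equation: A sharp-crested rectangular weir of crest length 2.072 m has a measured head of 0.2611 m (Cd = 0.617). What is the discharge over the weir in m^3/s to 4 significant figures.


Approach: apply the rectangular weir equation, Q = (2/3)*Cd*L*sqrt(2g)*H^1.5.
Q = (2/3)*0.617*2.072*sqrt(2*9.81)*0.2611^1.5 = 0.5037 m^3/s
Therefore the discharge over the weir = 0.5037 m^3/s.


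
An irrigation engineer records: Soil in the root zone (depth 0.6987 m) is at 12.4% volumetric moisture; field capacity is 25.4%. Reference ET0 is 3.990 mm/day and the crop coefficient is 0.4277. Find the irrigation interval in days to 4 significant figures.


Approach: apply soil-water budget scheduling, SMD = (FC-theta)/100*depth*1000; ETc = ET0*Kc; interval = SMD/ETc.
Step 1 — soil moisture deficit:
  SMD = (25.4 - 12.4)/100 * 0.6987 * 1000 = 90.8310 mm
Step 2 — daily crop ET (ETc = ET0*Kc):
  ETc = 3.990 * 0.4277 = 1.70652 mm/day
Step 3 — irrigation interval (SMD/ETc):
  interval = 90.8310 / 1.70652 = 53.23 days
Therefore the irrigation interval = 53.23 days.


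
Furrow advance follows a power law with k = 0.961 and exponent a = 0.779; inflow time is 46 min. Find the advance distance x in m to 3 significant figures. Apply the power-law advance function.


Approach: apply the power-law advance function, x = k*t^a.
x = 0.961 * 46^0.779 = 19.0 m
Therefore the advance distance x = 19.0 m.


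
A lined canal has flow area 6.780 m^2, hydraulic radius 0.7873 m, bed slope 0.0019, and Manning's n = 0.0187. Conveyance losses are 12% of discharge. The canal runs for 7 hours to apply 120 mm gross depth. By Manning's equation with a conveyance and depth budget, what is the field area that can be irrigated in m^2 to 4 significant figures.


Approach: apply Manning's equation with a conveyance and depth budget, Q = (1/n)*A*R^(2/3)*S^(1/2); Q_field = Q*(1-loss); Area = Q_field*t/(d/1000).
Step 1 — canal discharge (Manning's equation):
  Q = (1/0.0187) * 6.780 * 0.7873^(2/3) * 0.0019^(1/2) = 13.4749 m^3/s
Step 2 — delivered flow: Q_field = 13.4749*(1 - 12/100) = 11.8579 m^3/s
Step 3 — volume delivered: V = 11.8579 * 7*3600 = 298819 m^3
Step 4 — area served: A = V / (depth/1000) = 298819 / 0.12 = 2490000 m^2
Therefore the field area that can be irrigated = 2490000 m^2.


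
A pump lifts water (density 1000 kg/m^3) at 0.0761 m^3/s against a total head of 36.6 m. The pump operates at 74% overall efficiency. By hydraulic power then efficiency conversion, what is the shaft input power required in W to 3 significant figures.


Approach: apply hydraulic power then efficiency conversion, P = rho*g*Q*H; P_in = P/eta.
Step 1 — hydraulic power (P = rho*g*Q*H):
  P = 1000 * 9.81 * 0.0761 * 36.6 = 27323 W
Step 2 — input power: P_in = P/eta = 27323 / 0.74 = 36900 W
Therefore the shaft input power required = 36900 W.


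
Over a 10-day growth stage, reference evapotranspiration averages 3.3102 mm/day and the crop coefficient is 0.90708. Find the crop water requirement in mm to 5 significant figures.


Approach: apply the crop water requirement relation, CWR = ET0 * Kc * days.
CWR = 3.3102 * 0.90708 * 10 = 30.026 mm
Therefore the crop water requirement = 30.026 mm.


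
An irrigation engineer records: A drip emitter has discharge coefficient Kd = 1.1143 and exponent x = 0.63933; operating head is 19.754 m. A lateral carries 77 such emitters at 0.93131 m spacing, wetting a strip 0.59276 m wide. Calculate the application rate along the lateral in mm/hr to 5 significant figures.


Approach: apply the emitter equation with a lateral mass balance, q = Kd*h^x; Q = n*q; rate = Q/(n*spacing*width).
Step 1 — single emitter flow (q = Kd*h^x):
  q = 1.1143 * 19.754^0.63933 = 7.505045 L/hr
Step 2 — total lateral flow: Q = 77 * 7.505045 = 577.8884 L/hr
Step 3 — wetted area: A = 77 * 0.93131 * 0.59276 = 42.50734 m^2
Step 4 — application rate: Q/A = 577.8884/42.50734 = 13.595 mm/hr
Therefore the application rate along the lateral = 13.595 mm/hr.


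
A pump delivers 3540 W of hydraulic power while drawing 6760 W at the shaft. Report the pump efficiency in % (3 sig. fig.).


Approach: apply the efficiency ratio, eta = (P_out/P_in)*100.
eta = (3540 / 6760) * 100 = 52.4 %
Therefore the pump efficiency = 52.4 %.


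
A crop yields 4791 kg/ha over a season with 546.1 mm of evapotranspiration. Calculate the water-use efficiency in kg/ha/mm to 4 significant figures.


Approach: apply the water-use efficiency ratio, WUE = yield/ET.
WUE = 4791 / 546.1 = 8.773 kg/ha/mm
Therefore the water-use efficiency = 8.773 kg/ha/mm.


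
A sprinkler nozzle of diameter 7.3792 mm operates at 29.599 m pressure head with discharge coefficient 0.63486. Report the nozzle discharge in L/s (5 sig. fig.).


Approach: apply the orifice equation, Q = Cd*A*sqrt(2*g*h), A = pi*(d/2)^2.
A = pi*(7.3792e-3/2)^2 = 4.276697e-05 m^2
Q = 0.63486 * 4.276697e-05 * sqrt(2*9.81*29.599) * 1000 = 0.65430 L/s
Therefore the nozzle discharge = 0.65430 L/s.


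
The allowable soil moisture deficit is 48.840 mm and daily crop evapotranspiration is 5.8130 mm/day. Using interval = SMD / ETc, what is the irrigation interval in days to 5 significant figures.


interval = 48.840 / 5.8130 = 8.4019 days
Therefore the irrigation interval = 8.4019 days.


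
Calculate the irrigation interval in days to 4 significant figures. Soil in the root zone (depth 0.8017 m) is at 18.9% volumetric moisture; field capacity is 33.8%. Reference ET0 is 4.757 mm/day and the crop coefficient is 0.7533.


Approach: apply soil-water budget scheduling, SMD = (FC-theta)/100*depth*1000; ETc = ET0*Kc; interval = SMD/ETc.
Step 1 — soil moisture deficit:
  SMD = (33.8 - 18.9)/100 * 0.8017 * 1000 = 119.453 mm
Step 2 — daily crop ET (ETc = ET0*Kc):
  ETc = 4.757 * 0.7533 = 3.58345 mm/day
Step 3 — irrigation interval (SMD/ETc):
  interval = 119.453 / 3.58345 = 33.33 days
Therefore the irrigation interval = 33.33 days.


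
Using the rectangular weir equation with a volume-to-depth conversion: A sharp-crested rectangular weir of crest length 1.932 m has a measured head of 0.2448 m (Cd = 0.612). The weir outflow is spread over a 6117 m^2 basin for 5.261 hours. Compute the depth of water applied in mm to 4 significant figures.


Approach: apply the rectangular weir equation with a volume-to-depth conversion, Q = (2/3)*Cd*L*sqrt(2g)*H^1.5; d = Q*t/A * 1000.
Step 1 — weir discharge:
  Q = (2/3)*0.612*1.932*sqrt(2*9.81)*0.2448^1.5 = 0.422896 m^3/s
Step 2 — volume: V = 0.422896 * 5.261*3600 = 8009.49 m^3
Step 3 — depth: d = V/A * 1000 = 8009.49/6117 * 1000 = 1309 mm
Therefore the depth of water applied = 1309 mm.


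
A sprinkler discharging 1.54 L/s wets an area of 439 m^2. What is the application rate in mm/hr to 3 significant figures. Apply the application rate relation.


Approach: apply the application rate relation, rate = (Q/A)*3600.
rate = (1.54 / 439) * 3600 = 12.6 mm/hr
Therefore the application rate = 12.6 mm/hr.


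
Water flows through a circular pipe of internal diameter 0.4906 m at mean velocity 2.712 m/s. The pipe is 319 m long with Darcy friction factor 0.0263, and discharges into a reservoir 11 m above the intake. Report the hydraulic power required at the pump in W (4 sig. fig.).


Approach: apply continuity + Darcy-Weisbach + hydraulic power, Q = A*v; hf = f*(L/D)*(v^2/(2g)); H = static + hf; P = rho*g*Q*H.
Step 1 — flow rate (continuity, Q = A*v):
  A = pi*(0.4906/2)^2 = 0.189036 m^2
  Q = 0.189036 * 2.712 = 0.512666 m^3/s
Step 2 — friction head loss (Darcy-Weisbach):
  hf = 0.0263 * (319/0.4906) * (2.712^2 / (2*9.81))
  hf = 6.41061 m
Step 3 — total head: H = 11 + 6.41061 = 17.4106 m
Step 4 — hydraulic power (P = rho*g*Q*H):
  P = 1000 * 9.81 * 0.512666 * 17.4106 = 87560 W
Therefore the hydraulic power required at the pump = 87560 W.


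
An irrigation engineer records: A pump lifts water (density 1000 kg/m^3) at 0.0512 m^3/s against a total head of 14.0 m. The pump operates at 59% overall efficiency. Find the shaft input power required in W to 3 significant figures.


Approach: apply hydraulic power then efficiency conversion, P = rho*g*Q*H; P_in = P/eta.
Step 1 — hydraulic power (P = rho*g*Q*H):
  P = 1000 * 9.81 * 0.0512 * 14.0 = 7031.8 W
Step 2 — input power: P_in = P/eta = 7031.8 / 0.59 = 11900 W
Therefore the shaft input power required = 11900 W.


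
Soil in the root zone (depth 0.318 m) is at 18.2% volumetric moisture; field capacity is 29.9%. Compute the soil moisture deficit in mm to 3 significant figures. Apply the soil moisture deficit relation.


Approach: apply the soil moisture deficit relation, SMD = (FC - theta)/100 * depth * 1000.
SMD = (29.9 - 18.2)/100 * 0.318 * 1000 = 37.2 mm
Therefore the soil moisture deficit = 37.2 mm.


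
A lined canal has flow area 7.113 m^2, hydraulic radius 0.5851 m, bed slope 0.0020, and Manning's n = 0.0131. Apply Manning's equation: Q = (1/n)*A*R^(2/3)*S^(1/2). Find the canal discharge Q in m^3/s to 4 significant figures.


Q = (1/0.0131) * 7.113 * 0.5851^(2/3) * 0.0020^(1/2) = 16.99 m^3/s
Therefore the canal discharge Q = 16.99 m^3/s.


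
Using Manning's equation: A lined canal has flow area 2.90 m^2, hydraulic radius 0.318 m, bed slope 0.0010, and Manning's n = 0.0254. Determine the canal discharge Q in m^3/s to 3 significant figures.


Approach: apply Manning's equation, Q = (1/n)*A*R^(2/3)*S^(1/2).
Q = (1/0.0254) * 2.90 * 0.318^(2/3) * 0.0010^(1/2) = 1.68 m^3/s
Therefore the canal discharge Q = 1.68 m^3/s.


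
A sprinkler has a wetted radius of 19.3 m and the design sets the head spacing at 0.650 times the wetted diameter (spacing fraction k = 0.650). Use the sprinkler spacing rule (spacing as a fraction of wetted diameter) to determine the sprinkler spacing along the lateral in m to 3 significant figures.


Approach: apply the sprinkler spacing rule (spacing as a fraction of wetted diameter), S = k*(2*R).
S = 0.650 * (2 * 19.3) = 25.1 m
Therefore the sprinkler spacing along the lateral = 25.1 m.


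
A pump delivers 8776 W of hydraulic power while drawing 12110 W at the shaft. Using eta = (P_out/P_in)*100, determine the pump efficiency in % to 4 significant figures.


eta = (8776 / 12110) * 100 = 72.47 %
Therefore the pump efficiency = 72.47 %.


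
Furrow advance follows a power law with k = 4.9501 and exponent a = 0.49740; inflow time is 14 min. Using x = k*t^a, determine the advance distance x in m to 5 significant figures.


x = 4.9501 * 14^0.49740 = 18.395 m
Therefore the advance distance x = 18.395 m.


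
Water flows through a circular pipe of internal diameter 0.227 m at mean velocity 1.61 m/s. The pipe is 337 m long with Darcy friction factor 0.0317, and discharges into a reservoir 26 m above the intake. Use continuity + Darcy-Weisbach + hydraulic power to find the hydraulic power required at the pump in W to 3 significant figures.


Approach: apply continuity + Darcy-Weisbach + hydraulic power, Q = A*v; hf = f*(L/D)*(v^2/(2g)); H = static + hf; P = rho*g*Q*H.
Step 1 — flow rate (continuity, Q = A*v):
  A = pi*(0.227/2)^2 = 0.040471 m^2
  Q = 0.040471 * 1.61 = 0.065158 m^3/s
Step 2 — friction head loss (Darcy-Weisbach):
  hf = 0.0317 * (337/0.227) * (1.61^2 / (2*9.81))
  hf = 6.2175 m
Step 3 — total head: H = 26 + 6.2175 = 32.218 m
Step 4 — hydraulic power (P = rho*g*Q*H):
  P = 1000 * 9.81 * 0.065158 * 32.218 = 20600 W
Therefore the hydraulic power required at the pump = 20600 W.


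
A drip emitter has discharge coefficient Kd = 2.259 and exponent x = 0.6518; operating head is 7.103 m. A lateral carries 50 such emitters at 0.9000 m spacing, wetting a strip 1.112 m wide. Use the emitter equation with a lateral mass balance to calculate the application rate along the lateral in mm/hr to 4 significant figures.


Approach: apply the emitter equation with a lateral mass balance, q = Kd*h^x; Q = n*q; rate = Q/(n*spacing*width).
Step 1 — single emitter flow (q = Kd*h^x):
  q = 2.259 * 7.103^0.6518 = 8.10748 L/hr
Step 2 — total lateral flow: Q = 50 * 8.10748 = 405.374 L/hr
Step 3 — wetted area: A = 50 * 0.9000 * 1.112 = 50.0400 m^2
Step 4 — application rate: Q/A = 405.374/50.0400 = 8.101 mm/hr
Therefore the application rate along the lateral = 8.101 mm/hr.
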